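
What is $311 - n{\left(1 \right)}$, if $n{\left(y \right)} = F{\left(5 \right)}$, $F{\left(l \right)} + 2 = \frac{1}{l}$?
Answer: $\frac{1564}{5} \approx 312.8$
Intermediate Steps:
$F{\left(l \right)} = -2 + \frac{1}{l}$
$n{\left(y \right)} = - \frac{9}{5}$ ($n{\left(y \right)} = -2 + \frac{1}{5} = - \frac{9}{5}$)
$311 - n{\left(1 \right)} = 311 - - \frac{9}{5} = 311 + \frac{9}{5} = \frac{1564}{5}$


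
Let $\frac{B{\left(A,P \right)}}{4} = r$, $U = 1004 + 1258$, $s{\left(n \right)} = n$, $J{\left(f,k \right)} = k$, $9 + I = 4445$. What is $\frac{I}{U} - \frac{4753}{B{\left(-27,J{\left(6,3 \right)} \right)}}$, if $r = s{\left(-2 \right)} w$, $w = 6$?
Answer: $\frac{609123}{6032} \approx 100.98$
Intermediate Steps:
$I = 4436$ ($I = -9 + 4445 = 4436$)
$U = 2262$
$r = -12$ ($r = \left(-2\right) 6 = -12$)
$B{\left(A,P \right)} = -48$ ($B{\left(A,P \right)} = 4 \left(-12\right) = -48$)
$\frac{I}{U} - \frac{4753}{B{\left(-27,J{\left(6,3 \right)} \right)}} = \frac{4436}{2262} - \frac{4753}{-48} = 4436 \cdot \frac{1}{2262} - - \frac{4753}{48} = \frac{2218}{1131} + \frac{4753}{48} = \frac{609123}{6032}$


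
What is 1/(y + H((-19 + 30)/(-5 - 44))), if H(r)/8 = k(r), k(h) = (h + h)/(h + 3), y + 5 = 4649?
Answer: 17/78926 ≈ 0.00021539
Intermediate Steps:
y = 4644 (y = -5 + 4649 = 4644)
k(h) = 2*h/(3 + h) (k(h) = (2*h)/(3 + h) = 2*h/(3 + h))
H(r) = 16*r/(3 + r) (H(r) = 8*(2*r/(3 + r)) = 16*r/(3 + r))
1/(y + H((-19 + 30)/(-5 - 44))) = 1/(4644 + 16*((-19 + 30)/(-5 - 44))/(3 + (-19 + 30)/(-5 - 44))) = 1/(4644 + 16*(11/(-49))/(3 + 11/(-49))) = 1/(4644 + 16*(11*(-1/49))/(3 + 11*(-1/49))) = 1/(4644 + 16*(-11/49)/(3 - 11/49)) = 1/(4644 + 16*(-11/49)/(136/49)) = 1/(4644 + 16*(-11/49)*(49/136)) = 1/(4644 - 22/17) = 1/(78926/17) = 17/78926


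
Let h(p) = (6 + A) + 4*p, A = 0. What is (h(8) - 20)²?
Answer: 324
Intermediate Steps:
h(p) = 6 + 4*p (h(p) = (6 + 0) + 4*p = 6 + 4*p)
(h(8) - 20)² = ((6 + 4*8) - 20)² = ((6 + 32) - 20)² = (38 - 20)² = 18² = 324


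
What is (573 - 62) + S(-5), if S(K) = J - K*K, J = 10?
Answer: 496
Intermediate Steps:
S(K) = 10 - K² (S(K) = 10 - K*K = 10 - K²)
(573 - 62) + S(-5) = (573 - 62) + (10 - 1*(-5)²) = 511 + (10 - 1*25) = 511 + (10 - 25) = 511 - 15 = 496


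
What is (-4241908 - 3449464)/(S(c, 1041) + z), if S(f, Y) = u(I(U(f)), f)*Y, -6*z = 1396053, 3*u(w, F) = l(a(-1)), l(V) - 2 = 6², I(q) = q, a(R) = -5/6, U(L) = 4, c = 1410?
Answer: 15382744/438979 ≈ 35.042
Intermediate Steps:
a(R) = -⅚ (a(R) = -5*⅙ = -⅚)
l(V) = 38 (l(V) = 2 + 6² = 2 + 36 = 38)
u(w, F) = 38/3 (u(w, F) = (⅓)*38 = 38/3)
z = -465351/2 (z = -⅙*1396053 = -465351/2 ≈ -2.3268e+5)
S(f, Y) = 38*Y/3
(-4241908 - 3449464)/(S(c, 1041) + z) = (-4241908 - 3449464)/((38/3)*1041 - 465351/2) = -7691372/(13186 - 465351/2) = -7691372/(-438979/2) = -7691372*(-2/438979) = 15382744/438979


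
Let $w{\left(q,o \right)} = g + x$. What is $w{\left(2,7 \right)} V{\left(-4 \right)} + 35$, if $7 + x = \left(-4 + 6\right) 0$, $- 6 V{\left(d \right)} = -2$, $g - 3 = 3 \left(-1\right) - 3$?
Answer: $\frac{95}{3} \approx 31.667$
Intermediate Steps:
$g = -3$ ($g = 3 + \left(3 \left(-1\right) - 3\right) = 3 - 6 = -3$)
$V{\left(d \right)} = \frac{1}{3}$ ($V{\left(d \right)} = \left(- \frac{1}{6}\right) \left(-2\right) = \frac{1}{3}$)
$x = -7$ ($x = -7 + \left(-4 + 6\right) 0 = -7 + 2 \cdot 0 = -7 + 0 = -7$)
$w{\left(q,o \right)} = -10$ ($w{\left(q,o \right)} = -3 - 7 = -10$)
$w{\left(2,7 \right)} V{\left(-4 \right)} + 35 = \left(-10\right) \frac{1}{3} + 35 = - \frac{10}{3} + 35 = \frac{95}{3}$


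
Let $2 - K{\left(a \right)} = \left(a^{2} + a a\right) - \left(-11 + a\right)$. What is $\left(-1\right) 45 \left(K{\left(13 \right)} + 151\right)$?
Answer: $8235$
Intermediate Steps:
$K{\left(a \right)} = -9 + a - 2 a^{2}$ ($K{\left(a \right)} = 2 - \left(\left(a^{2} + a a\right) - \left(-11 + a\right)\right) = 2 - \left(\left(a^{2} + a^{2}\right) - \left(-11 + a\right)\right) = 2 - \left(2 a^{2} - \left(-11 + a\right)\right) = 2 - \left(11 - a + 2 a^{2}\right) = -9 + a - 2 a^{2}$)
$\left(-1\right) 45 \left(K{\left(13 \right)} + 151\right) = \left(-1\right) 45 \left(\left(-9 + 13 - 2 \cdot 13^{2}\right) + 151\right) = - 45 \left(\left(-9 + 13 - 338\right) + 151\right) = - 45 \left(-334 + 151\right) = \left(-45\right) \left(-183\right) = 8235$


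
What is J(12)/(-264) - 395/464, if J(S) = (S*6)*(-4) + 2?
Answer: 323/1392 ≈ 0.23204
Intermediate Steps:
J(S) = 2 - 24*S (J(S) = (6*S)*(-4) + 2 = -24*S + 2 = 2 - 24*S)
J(12)/(-264) - 395/464 = (2 - 24*12)/(-264) - 395/464 = (2 - 288)*(-1/264) - 395*1/464 = -286*(-1/264) - 395/464 = 13/12 - 395/464 = 323/1392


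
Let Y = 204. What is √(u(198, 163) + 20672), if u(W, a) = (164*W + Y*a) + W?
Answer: √86594 ≈ 294.27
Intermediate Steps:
u(W, a) = 165*W + 204*a (u(W, a) = (164*W + 204*a) + W = 165*W + 204*a)
√(u(198, 163) + 20672) = √((165*198 + 204*163) + 20672) = √((32670 + 33252) + 20672) = √(65922 + 20672) = √86594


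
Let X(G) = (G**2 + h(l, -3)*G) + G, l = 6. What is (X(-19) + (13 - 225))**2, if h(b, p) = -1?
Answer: 22201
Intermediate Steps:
X(G) = G**2 (X(G) = (G**2 - G) + G = G**2)
(X(-19) + (13 - 225))**2 = ((-19)**2 + (13 - 225))**2 = (361 - 212)**2 = 149**2 = 22201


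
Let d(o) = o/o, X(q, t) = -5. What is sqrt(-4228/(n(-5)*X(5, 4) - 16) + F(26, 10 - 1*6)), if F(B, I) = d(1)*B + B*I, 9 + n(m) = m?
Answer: 2*sqrt(1047)/9 ≈ 7.1905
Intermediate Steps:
n(m) = -9 + m
d(o) = 1
F(B, I) = B + B*I (F(B, I) = 1*B + B*I = B + B*I)
sqrt(-4228/(n(-5)*X(5, 4) - 16) + F(26, 10 - 1*6)) = sqrt(-4228/((-9 - 5)*(-5) - 16) + 26*(1 + (10 - 1*6))) = sqrt(-4228/(-14*(-5) - 16) + 26*(1 + (10 - 6))) = sqrt(-4228/(70 - 16) + 26*(1 + 4)) = sqrt(-4228/54 + 26*5) = sqrt(-4228*1/54 + 130) = sqrt(-2114/27 + 130) = sqrt(1396/27) = 2*sqrt(1047)/9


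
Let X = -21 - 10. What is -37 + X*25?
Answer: -812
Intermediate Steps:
X = -31
-37 + X*25 = -37 - 31*25 = -37 - 775 = -812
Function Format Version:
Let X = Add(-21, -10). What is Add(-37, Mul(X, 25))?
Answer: -812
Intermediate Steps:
X = -31
Add(-37, Mul(X, 25)) = Add(-37, Mul(-31, 25)) = Add(-37, -775) = -812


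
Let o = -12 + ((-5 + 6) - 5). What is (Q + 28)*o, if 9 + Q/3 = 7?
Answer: -352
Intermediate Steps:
Q = -6 (Q = -27 + 3*7 = -27 + 21 = -6)
o = -16 (o = -12 + (1 - 5) = -12 - 4 = -16)
(Q + 28)*o = (-6 + 28)*(-16) = 22*(-16) = -352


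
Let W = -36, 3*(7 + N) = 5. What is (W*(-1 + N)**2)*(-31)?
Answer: 44764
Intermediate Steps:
N = -16/3 (N = -7 + (1/3)*5 = -7 + 5/3 = -16/3 ≈ -5.3333)
(W*(-1 + N)**2)*(-31) = -36*(-1 - 16/3)**2*(-31) = -36*(-19/3)**2*(-31) = -36*361/9*(-31) = -1444*(-31) = 44764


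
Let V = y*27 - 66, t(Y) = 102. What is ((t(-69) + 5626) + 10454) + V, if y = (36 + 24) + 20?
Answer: 18276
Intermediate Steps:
y = 80 (y = 60 + 20 = 80)
V = 2094 (V = 80*27 - 66 = 2160 - 66 = 2094)
((t(-69) + 5626) + 10454) + V = ((102 + 5626) + 10454) + 2094 = (5728 + 10454) + 2094 = 16182 + 2094 = 18276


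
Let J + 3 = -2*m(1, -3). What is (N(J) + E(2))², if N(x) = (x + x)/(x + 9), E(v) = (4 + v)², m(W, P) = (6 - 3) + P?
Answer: 1225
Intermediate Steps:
m(W, P) = 3 + P
J = -3 (J = -3 - 2*(3 - 3) = -3 - 2*0 = -3 + 0 = -3)
N(x) = 2*x/(9 + x) (N(x) = (2*x)/(9 + x) = 2*x/(9 + x))
(N(J) + E(2))² = (2*(-3)/(9 - 3) + (4 + 2)²)² = (2*(-3)/6 + 6²)² = (2*(-3)*(⅙) + 36)² = (-1 + 36)² = 35² = 1225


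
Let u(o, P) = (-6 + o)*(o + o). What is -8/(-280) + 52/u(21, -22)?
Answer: ⅑ ≈ 0.11111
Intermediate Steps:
u(o, P) = 2*o*(-6 + o) (u(o, P) = (-6 + o)*(2*o) = 2*o*(-6 + o))
-8/(-280) + 52/u(21, -22) = -8/(-280) + 52/((2*21*(-6 + 21))) = -8*(-1/280) + 52/((2*21*15)) = 1/35 + 52/630 = 1/35 + 52*(1/630) = 1/35 + 26/315 = ⅑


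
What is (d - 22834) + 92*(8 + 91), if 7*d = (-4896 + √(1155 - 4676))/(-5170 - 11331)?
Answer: -1585444186/115507 - I*√3521/115507 ≈ -13726.0 - 0.00051372*I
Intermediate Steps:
d = 4896/115507 - I*√3521/115507 (d = ((-4896 + √(1155 - 4676))/(-5170 - 11331))/7 = ((-4896 + √(-3521))/(-16501))/7 = ((-4896 + I*√3521)*(-1/16501))/7 = (4896/16501 - I*√3521/16501)/7 = 4896/115507 - I*√3521/115507 ≈ 0.042387 - 0.00051372*I)
(d - 22834) + 92*(8 + 91) = ((4896/115507 - I*√3521/115507) - 22834) + 92*(8 + 91) = (-2637481942/115507 - I*√3521/115507) + 92*99 = (-2637481942/115507 - I*√3521/115507) + 9108 = -1585444186/115507 - I*√3521/115507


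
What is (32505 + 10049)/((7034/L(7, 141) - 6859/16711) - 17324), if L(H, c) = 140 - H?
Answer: -94578945902/38387048485 ≈ -2.4638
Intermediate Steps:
(32505 + 10049)/((7034/L(7, 141) - 6859/16711) - 17324) = (32505 + 10049)/((7034/(140 - 1*7) - 6859/16711) - 17324) = 42554/((7034/(140 - 7) - 6859*1/16711) - 17324) = 42554/((7034/133 - 6859/16711) - 17324) = 42554/(116632927/2222563 - 17324) = 42554/(-38387048485/2222563) = 42554*(-2222563/38387048485) = -94578945902/38387048485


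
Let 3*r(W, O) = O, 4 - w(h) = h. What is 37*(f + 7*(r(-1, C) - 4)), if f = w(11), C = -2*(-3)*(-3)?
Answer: -2849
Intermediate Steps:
w(h) = 4 - h
C = -18 (C = 6*(-3) = -18)
r(W, O) = O/3
f = -7 (f = 4 - 1*11 = 4 - 11 = -7)
37*(f + 7*(r(-1, C) - 4)) = 37*(-7 + 7*((1/3)*(-18) - 4)) = 37*(-7 + 7*(-6 - 4)) = 37*(-7 + 7*(-10)) = 37*(-7 - 70) = 37*(-77) = -2849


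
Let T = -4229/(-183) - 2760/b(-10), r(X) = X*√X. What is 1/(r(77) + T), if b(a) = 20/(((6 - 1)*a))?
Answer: 231848007/1589820257404 - 2578653*√77/1589820257404 ≈ 0.00013160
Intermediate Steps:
b(a) = 4/a (b(a) = 20/((5*a)) = 20*(1/(5*a)) = 4/a)
r(X) = X^(3/2)
T = 1266929/183 (T = -4229/(-183) - 2760/(4/(-10)) = -4229*(-1/183) - 2760/(4*(-⅒)) = 4229/183 - 2760/(-⅖) = 4229/183 - 2760*(-5/2) = 4229/183 + 6900 = 1266929/183 ≈ 6923.1)
1/(r(77) + T) = 1/(77^(3/2) + 1266929/183) = 1/(77*√77 + 1266929/183) = 1/(1266929/183 + 77*√77)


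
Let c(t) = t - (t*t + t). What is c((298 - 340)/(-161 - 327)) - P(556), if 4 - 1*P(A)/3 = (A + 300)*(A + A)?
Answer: 170011239303/59536 ≈ 2.8556e+6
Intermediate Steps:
P(A) = 12 - 6*A*(300 + A) (P(A) = 12 - 3*(A + 300)*(A + A) = 12 - 3*(300 + A)*2*A = 12 - 6*A*(300 + A))
c(t) = -t² (c(t) = t - (t² + t) = t - (t + t²) = t + (-t - t²) = -t²)
c((298 - 340)/(-161 - 327)) - P(556) = -((298 - 340)/(-161 - 327))² - (12 - 1800*556 - 6*556²) = -(-42/(-488))² - (12 - 1000800 - 6*309136) = -(-42*(-1/488))² - (12 - 1000800 - 1854816) = -(21/244)² - 1*(-2855604) = -1*441/59536 + 2855604 = -441/59536 + 2855604 = 170011239303/59536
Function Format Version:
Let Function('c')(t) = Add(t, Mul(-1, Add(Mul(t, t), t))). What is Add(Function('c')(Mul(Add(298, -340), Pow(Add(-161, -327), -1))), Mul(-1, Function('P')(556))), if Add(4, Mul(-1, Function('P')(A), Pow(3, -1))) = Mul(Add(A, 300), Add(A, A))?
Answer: Rational(170011239303, 59536) ≈ 2.8556e+6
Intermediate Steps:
Function('P')(A) = Add(12, Mul(-6, A, Add(300, A))) (Function('P')(A) = Add(12, Mul(-3, Mul(Add(A, 300), Add(A, A)))) = Add(12, Mul(-3, Mul(Add(300, A), Mul(2, A)))) = Add(12, Mul(-3, Mul(2, A, Add(300, A)))) = Add(12, Mul(-6, A, Add(300, A))))
Function('c')(t) = Mul(-1, Pow(t, 2)) (Function('c')(t) = Add(t, Mul(-1, Add(Pow(t, 2), t))) = Add(t, Mul(-1, Add(t, Pow(t, 2)))) = Add(t, Add(Mul(-1, t), Mul(-1, Pow(t, 2)))) = Mul(-1, Pow(t, 2)))
Add(Function('c')(Mul(Add(298, -340), Pow(Add(-161, -327), -1))), Mul(-1, Function('P')(556))) = Add(Mul(-1, Pow(Mul(Add(298, -340), Pow(Add(-161, -327), -1)), 2)), Mul(-1, Add(12, Mul(-1800, 556), Mul(-6, Pow(556, 2))))) = Add(Mul(-1, Pow(Mul(-42, Pow(-488, -1)), 2)), Mul(-1, Add(12, -1000800, Mul(-6, 309136)))) = Add(Mul(-1, Pow(Mul(-42, Rational(-1, 488)), 2)), Mul(-1, Add(12, -1000800, -1854816))) = Add(Mul(-1, Pow(Rational(21, 244), 2)), Mul(-1, -2855604)) = Add(Mul(-1, Rational(441, 59536)), 2855604) = Add(Rational(-441, 59536), 2855604) = Rational(170011239303, 59536)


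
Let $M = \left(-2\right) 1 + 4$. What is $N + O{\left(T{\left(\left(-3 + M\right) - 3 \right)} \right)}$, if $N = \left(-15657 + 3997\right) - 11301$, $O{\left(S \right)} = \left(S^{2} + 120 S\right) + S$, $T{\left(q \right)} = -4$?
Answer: $-23429$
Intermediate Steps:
$M = 2$ ($M = -2 + 4 = 2$)
$O{\left(S \right)} = S^{2} + 121 S$
$N = -22961$ ($N = -11660 - 11301 = -22961$)
$N + O{\left(T{\left(\left(-3 + M\right) - 3 \right)} \right)} = -22961 - 4 \left(121 - 4\right) = -22961 - 468 = -23429$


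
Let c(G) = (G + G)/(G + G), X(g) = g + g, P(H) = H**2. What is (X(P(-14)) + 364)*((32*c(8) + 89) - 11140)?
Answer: -8330364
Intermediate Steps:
X(g) = 2*g
c(G) = 1 (c(G) = (2*G)/((2*G)) = (2*G)*(1/(2*G)) = 1)
(X(P(-14)) + 364)*((32*c(8) + 89) - 11140) = (2*(-14)**2 + 364)*((32*1 + 89) - 11140) = (2*196 + 364)*((32 + 89) - 11140) = (392 + 364)*(121 - 11140) = 756*(-11019) = -8330364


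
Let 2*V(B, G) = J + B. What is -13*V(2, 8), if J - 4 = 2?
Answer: -52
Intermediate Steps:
J = 6 (J = 4 + 2 = 6)
V(B, G) = 3 + B/2 (V(B, G) = (6 + B)/2 = 3 + B/2)
-13*V(2, 8) = -13*(3 + (½)*2) = -13*(3 + 1) = -13*4 = -52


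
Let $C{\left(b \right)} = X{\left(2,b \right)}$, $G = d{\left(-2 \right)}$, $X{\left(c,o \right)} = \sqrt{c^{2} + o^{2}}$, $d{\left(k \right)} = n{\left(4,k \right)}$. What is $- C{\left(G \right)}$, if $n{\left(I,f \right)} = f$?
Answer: $- 2 \sqrt{2} \approx -2.8284$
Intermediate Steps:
$d{\left(k \right)} = k$
$G = -2$
$C{\left(b \right)} = \sqrt{4 + b^{2}}$ ($C{\left(b \right)} = \sqrt{2^{2} + b^{2}} = \sqrt{4 + b^{2}}$)
$- C{\left(G \right)} = - \sqrt{4 + \left(-2\right)^{2}} = - \sqrt{4 + 4} = - \sqrt{8} = - 2 \sqrt{2}$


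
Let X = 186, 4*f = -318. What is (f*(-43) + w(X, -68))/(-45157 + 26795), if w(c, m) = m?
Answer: -6701/36724 ≈ -0.18247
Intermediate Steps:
f = -159/2 (f = (1/4)*(-318) = -159/2 ≈ -79.500)
(f*(-43) + w(X, -68))/(-45157 + 26795) = (-159/2*(-43) - 68)/(-45157 + 26795) = (6837/2 - 68)/(-18362) = (6701/2)*(-1/18362) = -6701/36724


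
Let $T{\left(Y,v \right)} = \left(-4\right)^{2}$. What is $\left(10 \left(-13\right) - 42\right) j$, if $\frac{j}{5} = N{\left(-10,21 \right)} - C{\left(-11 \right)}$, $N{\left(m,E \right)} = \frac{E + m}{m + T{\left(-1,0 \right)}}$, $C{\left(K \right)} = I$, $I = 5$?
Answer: $\frac{8170}{3} \approx 2723.3$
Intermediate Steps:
$T{\left(Y,v \right)} = 16$
$C{\left(K \right)} = 5$
$N{\left(m,E \right)} = \frac{E + m}{16 + m}$ ($N{\left(m,E \right)} = \frac{E + m}{m + 16} = \frac{E + m}{16 + m}$)
$j = - \frac{95}{6}$ ($j = 5 \left(\frac{21 - 10}{16 - 10} - 5\right) = 5 \left(\frac{1}{6} \cdot 11 - 5\right) = 5 \left(\frac{11}{6} - 5\right) = 5 \left(- \frac{19}{6}\right) = - \frac{95}{6} \approx -15.833$)
$\left(10 \left(-13\right) - 42\right) j = \left(10 \left(-13\right) - 42\right) \left(- \frac{95}{6}\right) = \left(-130 - 42\right) \left(- \frac{95}{6}\right) = \left(-172\right) \left(- \frac{95}{6}\right) = \frac{8170}{3}$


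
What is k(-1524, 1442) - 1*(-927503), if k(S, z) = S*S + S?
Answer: 3248555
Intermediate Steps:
k(S, z) = S + S² (k(S, z) = S² + S = S + S²)
k(-1524, 1442) - 1*(-927503) = -1524*(1 - 1524) - 1*(-927503) = -1524*(-1523) + 927503 = 2321052 + 927503 = 3248555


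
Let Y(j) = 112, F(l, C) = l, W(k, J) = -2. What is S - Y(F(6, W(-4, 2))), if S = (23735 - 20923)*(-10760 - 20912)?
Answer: -89061776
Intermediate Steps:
S = -89061664 (S = 2812*(-31672) = -89061664)
S - Y(F(6, W(-4, 2))) = -89061664 - 1*112 = -89061664 - 112 = -89061776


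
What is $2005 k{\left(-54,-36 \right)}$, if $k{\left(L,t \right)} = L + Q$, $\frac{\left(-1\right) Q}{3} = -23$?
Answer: $30075$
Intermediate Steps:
$Q = 69$ ($Q = \left(-3\right) \left(-23\right) = 69$)
$k{\left(L,t \right)} = 69 + L$ ($k{\left(L,t \right)} = L + 69 = 69 + L$)
$2005 k{\left(-54,-36 \right)} = 2005 \left(69 - 54\right) = 2005 \cdot 15 = 30075$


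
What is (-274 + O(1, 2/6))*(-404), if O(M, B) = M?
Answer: 110292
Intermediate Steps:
(-274 + O(1, 2/6))*(-404) = (-274 + 1)*(-404) = -273*(-404) = 110292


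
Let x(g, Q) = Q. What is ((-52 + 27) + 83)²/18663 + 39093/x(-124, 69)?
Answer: 243274925/429249 ≈ 566.75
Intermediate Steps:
((-52 + 27) + 83)²/18663 + 39093/x(-124, 69) = ((-52 + 27) + 83)²/18663 + 39093/69 = (-25 + 83)²*(1/18663) + 39093*(1/69) = 58²*(1/18663) + 13031/23 = 3364*(1/18663) + 13031/23 = 3364/18663 + 13031/23 = 243274925/429249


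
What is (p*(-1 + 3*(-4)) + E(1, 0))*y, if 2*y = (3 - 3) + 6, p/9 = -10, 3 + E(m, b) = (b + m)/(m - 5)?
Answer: 14001/4 ≈ 3500.3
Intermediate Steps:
E(m, b) = -3 + (b + m)/(-5 + m) (E(m, b) = -3 + (b + m)/(m - 5) = -3 + (b + m)/(-5 + m))
p = -90 (p = 9*(-10) = -90)
y = 3 (y = ((3 - 3) + 6)/2 = (0 + 6)/2 = (½)*6 = 3)
(p*(-1 + 3*(-4)) + E(1, 0))*y = (-90*(-1 + 3*(-4)) + (15 + 0 - 2*1)/(-5 + 1))*3 = (-90*(-1 - 12) + (15 + 0 - 2)/(-4))*3 = (-90*(-13) - ¼*13)*3 = (1170 - 13/4)*3 = (4667/4)*3 = 14001/4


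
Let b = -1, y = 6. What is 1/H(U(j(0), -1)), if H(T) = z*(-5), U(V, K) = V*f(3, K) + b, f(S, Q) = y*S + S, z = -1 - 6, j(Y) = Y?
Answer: 1/35 ≈ 0.028571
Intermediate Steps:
z = -7
f(S, Q) = 7*S (f(S, Q) = 6*S + S = 7*S)
U(V, K) = -1 + 21*V (U(V, K) = V*(7*3) - 1 = V*21 - 1 = 21*V - 1 = -1 + 21*V)
H(T) = 35 (H(T) = -7*(-5) = 35)
1/H(U(j(0), -1)) = 1/35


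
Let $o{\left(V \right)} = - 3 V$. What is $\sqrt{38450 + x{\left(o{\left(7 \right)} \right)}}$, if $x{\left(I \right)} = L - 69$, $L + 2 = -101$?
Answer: $\sqrt{38278} \approx 195.65$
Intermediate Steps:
$L = -103$ ($L = -2 - 101 = -103$)
$x{\left(I \right)} = -172$ ($x{\left(I \right)} = -103 - 69 = -172$)
$\sqrt{38450 + x{\left(o{\left(7 \right)} \right)}} = \sqrt{38450 - 172} = \sqrt{38278}$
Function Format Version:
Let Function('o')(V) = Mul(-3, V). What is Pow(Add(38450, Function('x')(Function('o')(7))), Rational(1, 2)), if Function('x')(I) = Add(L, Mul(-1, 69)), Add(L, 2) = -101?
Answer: Pow(38278, Rational(1, 2)) ≈ 195.65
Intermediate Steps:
L = -103 (L = Add(-2, -101) = -103)
Function('x')(I) = -172 (Function('x')(I) = Add(-103, Mul(-1, 69)) = Add(-103, -69) = -172)
Pow(Add(38450, Function('x')(Function('o')(7))), Rational(1, 2)) = Pow(Add(38450, -172), Rational(1, 2)) = Pow(38278, Rational(1, 2))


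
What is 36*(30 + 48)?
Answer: 2808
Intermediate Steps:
36*(30 + 48) = 36*78 = 2808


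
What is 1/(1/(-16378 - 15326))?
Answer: -31704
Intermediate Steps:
1/(1/(-16378 - 15326)) = 1/(1/(-31704)) = 1/(-1/31704) = -31704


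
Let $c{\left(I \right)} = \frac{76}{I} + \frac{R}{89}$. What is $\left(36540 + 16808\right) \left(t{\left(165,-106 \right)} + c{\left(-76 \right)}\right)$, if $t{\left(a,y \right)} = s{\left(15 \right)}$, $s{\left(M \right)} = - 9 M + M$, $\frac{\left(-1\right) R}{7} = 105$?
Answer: $- \frac{613715392}{89} \approx -6.8957 \cdot 10^{6}$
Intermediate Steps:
$R = -735$ ($R = \left(-7\right) 105 = -735$)
$c{\left(I \right)} = - \frac{735}{89} + \frac{76}{I}$ ($c{\left(I \right)} = \frac{76}{I} - \frac{735}{89} = - \frac{735}{89} + \frac{76}{I}$)
$s{\left(M \right)} = - 8 M$
$t{\left(a,y \right)} = -120$ ($t{\left(a,y \right)} = \left(-8\right) 15 = -120$)
$\left(36540 + 16808\right) \left(t{\left(165,-106 \right)} + c{\left(-76 \right)}\right) = \left(36540 + 16808\right) \left(-120 - \left(\frac{735}{89} - \frac{76}{-76}\right)\right) = 53348 \left(-120 + \left(- \frac{735}{89} + 76 \left(- \frac{1}{76}\right)\right)\right) = 53348 \left(-120 - \frac{824}{89}\right) = 53348 \left(- \frac{11504}{89}\right) = - \frac{613715392}{89}$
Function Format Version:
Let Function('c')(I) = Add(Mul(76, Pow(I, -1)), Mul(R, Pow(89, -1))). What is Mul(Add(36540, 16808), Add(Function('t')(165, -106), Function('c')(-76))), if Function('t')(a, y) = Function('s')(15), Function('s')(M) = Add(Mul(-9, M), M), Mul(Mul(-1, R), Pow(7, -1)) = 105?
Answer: Rational(-613715392, 89) ≈ -6.8957e+6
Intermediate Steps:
R = -735 (R = Mul(-7, 105) = -735)
Function('c')(I) = Add(Rational(-735, 89), Mul(76, Pow(I, -1))) (Function('c')(I) = Add(Mul(76, Pow(I, -1)), Mul(-735, Pow(89, -1))) = Add(Mul(76, Pow(I, -1)), Mul(-735, Rational(1, 89))) = Add(Mul(76, Pow(I, -1)), Rational(-735, 89)) = Add(Rational(-735, 89), Mul(76, Pow(I, -1))))
Function('s')(M) = Mul(-8, M)
Function('t')(a, y) = -120 (Function('t')(a, y) = Mul(-8, 15) = -120)
Mul(Add(36540, 16808), Add(Function('t')(165, -106), Function('c')(-76))) = Mul(Add(36540, 16808), Add(-120, Add(Rational(-735, 89), Mul(76, Pow(-76, -1))))) = Mul(53348, Add(-120, Add(Rational(-735, 89), Mul(76, Rational(-1, 76))))) = Mul(53348, Add(-120, Add(Rational(-735, 89), -1))) = Mul(53348, Add(-120, Rational(-824, 89))) = Mul(53348, Rational(-11504, 89)) = Rational(-613715392, 89)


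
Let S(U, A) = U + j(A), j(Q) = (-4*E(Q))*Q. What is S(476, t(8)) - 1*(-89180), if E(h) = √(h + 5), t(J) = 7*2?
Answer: 89656 - 56*√19 ≈ 89412.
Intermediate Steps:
t(J) = 14
E(h) = √(5 + h)
j(Q) = -4*Q*√(5 + Q) (j(Q) = (-4*√(5 + Q))*Q = -4*Q*√(5 + Q))
S(U, A) = U - 4*A*√(5 + A)
S(476, t(8)) - 1*(-89180) = (476 - 4*14*√(5 + 14)) - 1*(-89180) = (476 - 4*14*√19) + 89180 = (476 - 56*√19) + 89180 = 89656 - 56*√19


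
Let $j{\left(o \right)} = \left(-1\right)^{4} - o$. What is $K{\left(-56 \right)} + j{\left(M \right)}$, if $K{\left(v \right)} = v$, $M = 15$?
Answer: $-70$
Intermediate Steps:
$j{\left(o \right)} = 1 - o$
$K{\left(-56 \right)} + j{\left(M \right)} = -56 + \left(1 - 15\right) = -56 - 14 = -70$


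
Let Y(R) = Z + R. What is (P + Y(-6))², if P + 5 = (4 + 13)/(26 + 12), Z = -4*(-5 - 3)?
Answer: 664225/1444 ≈ 459.99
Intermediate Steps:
Z = 32 (Z = -4*(-8) = 32)
P = -173/38 (P = -5 + (4 + 13)/(26 + 12) = -5 + 17/38 = -173/38 ≈ -4.5526)
Y(R) = 32 + R
(P + Y(-6))² = (-173/38 + (32 - 6))² = (-173/38 + 26)² = (815/38)² = 664225/1444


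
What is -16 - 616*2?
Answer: -1248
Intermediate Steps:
-16 - 616*2 = -16 - 56*22 = -16 - 1232 = -1248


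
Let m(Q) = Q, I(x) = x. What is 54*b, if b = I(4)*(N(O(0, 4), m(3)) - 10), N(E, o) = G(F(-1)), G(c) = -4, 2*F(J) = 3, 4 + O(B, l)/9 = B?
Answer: -3024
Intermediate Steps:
O(B, l) = -36 + 9*B
F(J) = 3/2 (F(J) = (1/2)*3 = 3/2)
N(E, o) = -4
b = -56 (b = 4*(-4 - 10) = 4*(-14) = -56)
54*b = 54*(-56) = -3024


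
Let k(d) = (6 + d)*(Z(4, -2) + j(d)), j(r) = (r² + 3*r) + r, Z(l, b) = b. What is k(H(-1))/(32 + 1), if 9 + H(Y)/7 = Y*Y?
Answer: -48500/11 ≈ -4409.1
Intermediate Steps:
j(r) = r² + 4*r
H(Y) = -63 + 7*Y² (H(Y) = -63 + 7*(Y*Y) = -63 + 7*Y²)
k(d) = (-2 + d*(4 + d))*(6 + d) (k(d) = (6 + d)*(-2 + d*(4 + d)) = (-2 + d*(4 + d))*(6 + d))
k(H(-1))/(32 + 1) = (-12 + (-63 + 7*(-1)²)³ + 10*(-63 + 7*(-1)²)² + 22*(-63 + 7*(-1)²))/(32 + 1) = (-12 + (-63 + 7*1)³ + 10*(-63 + 7*1)² + 22*(-63 + 7*1))/33 = (-12 + (-63 + 7)³ + 10*(-63 + 7)² + 22*(-63 + 7))/33 = (-12 + (-56)³ + 10*(-56)² + 22*(-56))/33 = (-12 - 175616 + 10*3136 - 1232)/33 = (-12 - 175616 + 31360 - 1232)/33 = (1/33)*(-145500) = -48500/11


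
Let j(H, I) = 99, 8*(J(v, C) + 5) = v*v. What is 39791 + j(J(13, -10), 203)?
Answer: 39890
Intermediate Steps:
J(v, C) = -5 + v**2/8 (J(v, C) = -5 + (v*v)/8 = -5 + v**2/8)
39791 + j(J(13, -10), 203) = 39791 + 99 = 39890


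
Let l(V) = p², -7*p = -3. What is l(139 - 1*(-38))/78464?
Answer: 9/3844736 ≈ 2.3409e-6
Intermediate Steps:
p = 3/7 (p = -⅐*(-3) = 3/7 ≈ 0.42857)
l(V) = 9/49 (l(V) = (3/7)² = 9/49)
l(139 - 1*(-38))/78464 = (9/49)/78464 = (9/49)*(1/78464) = 9/3844736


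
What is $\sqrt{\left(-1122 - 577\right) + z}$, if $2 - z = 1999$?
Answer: $4 i \sqrt{231} \approx 60.795 i$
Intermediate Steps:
$z = -1997$ ($z = 2 - 1999 = -1997$)
$\sqrt{\left(-1122 - 577\right) + z} = \sqrt{\left(-1122 - 577\right) - 1997} = \sqrt{-1699 - 1997} = \sqrt{-3696} = 4 i \sqrt{231}$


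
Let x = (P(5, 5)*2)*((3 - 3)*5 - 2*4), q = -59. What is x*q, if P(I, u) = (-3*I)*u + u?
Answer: -66080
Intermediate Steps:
P(I, u) = u - 3*I*u (P(I, u) = -3*I*u + u = u - 3*I*u)
x = 1120 (x = ((5*(1 - 3*5))*2)*((3 - 3)*5 - 2*4) = ((5*(1 - 15))*2)*(0*5 - 8) = ((5*(-14))*2)*(0 - 8) = -70*2*(-8) = -140*(-8) = 1120)
x*q = 1120*(-59) = -66080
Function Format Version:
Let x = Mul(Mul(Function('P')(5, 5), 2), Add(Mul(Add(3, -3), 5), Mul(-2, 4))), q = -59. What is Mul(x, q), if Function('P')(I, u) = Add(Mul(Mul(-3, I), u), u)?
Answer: -66080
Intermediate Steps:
Function('P')(I, u) = Add(u, Mul(-3, I, u)) (Function('P')(I, u) = Add(Mul(-3, I, u), u) = Add(u, Mul(-3, I, u)))
x = 1120 (x = Mul(Mul(Mul(5, Add(1, Mul(-3, 5))), 2), Add(Mul(Add(3, -3), 5), Mul(-2, 4))) = Mul(Mul(Mul(5, Add(1, -15)), 2), Add(Mul(0, 5), -8)) = Mul(Mul(Mul(5, -14), 2), Add(0, -8)) = Mul(Mul(-70, 2), -8) = Mul(-140, -8) = 1120)
Mul(x, q) = Mul(1120, -59) = -66080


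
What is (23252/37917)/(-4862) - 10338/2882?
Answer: -43315970039/12075085737 ≈ -3.5872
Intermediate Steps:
(23252/37917)/(-4862) - 10338/2882 = (23252*(1/37917))*(-1/4862) - 10338*1/2882 = (23252/37917)*(-1/4862) - 5169/1441 = -11626/92176227 - 5169/1441 = -43315970039/12075085737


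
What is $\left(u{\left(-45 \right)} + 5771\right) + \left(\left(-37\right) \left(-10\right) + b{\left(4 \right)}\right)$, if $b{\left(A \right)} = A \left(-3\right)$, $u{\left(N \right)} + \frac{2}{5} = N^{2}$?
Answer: $\frac{40768}{5} \approx 8153.6$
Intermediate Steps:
$u{\left(N \right)} = - \frac{2}{5} + N^{2}$
$b{\left(A \right)} = - 3 A$
$\left(u{\left(-45 \right)} + 5771\right) + \left(\left(-37\right) \left(-10\right) + b{\left(4 \right)}\right) = \left(\left(- \frac{2}{5} + \left(-45\right)^{2}\right) + 5771\right) - -358 = \left(\left(- \frac{2}{5} + 2025\right) + 5771\right) + \left(370 - 12\right) = \left(\frac{10123}{5} + 5771\right) + 358 = \frac{38978}{5} + 358 = \frac{40768}{5}$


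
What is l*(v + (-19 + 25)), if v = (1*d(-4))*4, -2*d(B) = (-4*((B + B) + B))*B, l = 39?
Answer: 15210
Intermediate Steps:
d(B) = 6*B**2 (d(B) = -(-4*((B + B) + B))*B/2 = -(-4*(2*B + B))*B/2 = -(-12*B)*B/2 = -(-6)*B**2 = 6*B**2)
v = 384 (v = (1*(6*(-4)**2))*4 = (1*(6*16))*4 = (1*96)*4 = 96*4 = 384)
l*(v + (-19 + 25)) = 39*(384 + (-19 + 25)) = 39*(384 + 6) = 39*390 = 15210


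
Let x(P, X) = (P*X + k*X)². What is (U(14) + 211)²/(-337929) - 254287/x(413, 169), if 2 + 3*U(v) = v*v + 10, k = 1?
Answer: -127045465925273/551414649535308 ≈ -0.23040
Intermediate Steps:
U(v) = 8/3 + v²/3 (U(v) = -⅔ + (v*v + 10)/3 = -⅔ + (v² + 10)/3 = -⅔ + (10 + v²)/3 = -⅔ + (10/3 + v²/3) = 8/3 + v²/3)
x(P, X) = (X + P*X)² (x(P, X) = (P*X + 1*X)² = (P*X + X)² = (X + P*X)²)
(U(14) + 211)²/(-337929) - 254287/x(413, 169) = ((8/3 + (⅓)*14²) + 211)²/(-337929) - 254287*1/(28561*(1 + 413)²) = ((8/3 + (⅓)*196) + 211)²*(-1/337929) - 254287/(28561*414²) = ((8/3 + 196/3) + 211)²*(-1/337929) - 254287/(28561*171396) = (68 + 211)²*(-1/337929) - 254287/4895241156 = 279²*(-1/337929) - 254287*1/4895241156 = 77841*(-1/337929) - 254287/4895241156 = -25947/112643 - 254287/4895241156 = -127045465925273/551414649535308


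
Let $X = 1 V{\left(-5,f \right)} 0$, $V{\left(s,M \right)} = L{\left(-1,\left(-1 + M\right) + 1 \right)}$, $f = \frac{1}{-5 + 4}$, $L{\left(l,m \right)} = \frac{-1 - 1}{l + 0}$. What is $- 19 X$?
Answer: $0$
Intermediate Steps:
$L{\left(l,m \right)} = - \frac{2}{l}$
$f = -1$ ($f = \frac{1}{-1} = -1$)
$V{\left(s,M \right)} = 2$ ($V{\left(s,M \right)} = - \frac{2}{-1} = \left(-2\right) \left(-1\right) = 2$)
$X = 0$ ($X = 1 \cdot 2 \cdot 0 = 2 \cdot 0 = 0$)
$- 19 X = \left(-19\right) 0 = 0$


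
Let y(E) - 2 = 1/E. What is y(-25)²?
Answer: 2401/625 ≈ 3.8416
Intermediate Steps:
y(E) = 2 + 1/E
y(-25)² = (2 + 1/(-25))² = (2 - 1/25)² = (49/25)² = 2401/625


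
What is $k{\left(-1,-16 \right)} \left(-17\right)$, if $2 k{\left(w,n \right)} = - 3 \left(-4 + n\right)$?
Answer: $-510$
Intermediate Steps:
$k{\left(w,n \right)} = 6 - \frac{3 n}{2}$ ($k{\left(w,n \right)} = \frac{\left(-3\right) \left(-4 + n\right)}{2} = \frac{12 - 3 n}{2} = 6 - \frac{3 n}{2}$)
$k{\left(-1,-16 \right)} \left(-17\right) = \left(6 - -24\right) \left(-17\right) = \left(6 + 24\right) \left(-17\right) = 30 \left(-17\right) = -510$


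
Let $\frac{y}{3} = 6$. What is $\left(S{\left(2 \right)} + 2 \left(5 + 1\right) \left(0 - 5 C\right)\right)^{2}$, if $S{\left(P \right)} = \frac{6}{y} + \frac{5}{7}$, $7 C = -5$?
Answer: $\frac{850084}{441} \approx 1927.6$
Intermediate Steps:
$y = 18$ ($y = 3 \cdot 6 = 18$)
$C = - \frac{5}{7}$ ($C = \frac{1}{7} \left(-5\right) = - \frac{5}{7} \approx -0.71429$)
$S{\left(P \right)} = \frac{22}{21}$ ($S{\left(P \right)} = \frac{6}{18} + \frac{5}{7} = 6 \cdot \frac{1}{18} + 5 \cdot \frac{1}{7} = \frac{1}{3} + \frac{5}{7} = \frac{22}{21}$)
$\left(S{\left(2 \right)} + 2 \left(5 + 1\right) \left(0 - 5 C\right)\right)^{2} = \left(\frac{22}{21} + 2 \left(5 + 1\right) \left(0 - - \frac{25}{7}\right)\right)^{2} = \left(\frac{22}{21} + 2 \cdot 6 \left(0 + \frac{25}{7}\right)\right)^{2} = \left(\frac{22}{21} + 12 \cdot \frac{25}{7}\right)^{2} = \left(\frac{22}{21} + \frac{300}{7}\right)^{2} = \left(\frac{922}{21}\right)^{2} = \frac{850084}{441}$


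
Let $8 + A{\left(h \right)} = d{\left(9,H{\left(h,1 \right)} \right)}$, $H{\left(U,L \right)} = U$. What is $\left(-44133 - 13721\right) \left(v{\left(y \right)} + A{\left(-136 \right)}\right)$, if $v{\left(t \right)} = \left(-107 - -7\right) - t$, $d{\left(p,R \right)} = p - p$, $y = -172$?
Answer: $-3702656$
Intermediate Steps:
$d{\left(p,R \right)} = 0$
$A{\left(h \right)} = -8$ ($A{\left(h \right)} = -8 + 0 = -8$)
$v{\left(t \right)} = -100 - t$ ($v{\left(t \right)} = \left(-107 + 7\right) - t = -100 - t$)
$\left(-44133 - 13721\right) \left(v{\left(y \right)} + A{\left(-136 \right)}\right) = \left(-44133 - 13721\right) \left(\left(-100 - -172\right) - 8\right) = - 57854 \left(\left(-100 + 172\right) - 8\right) = - 57854 \left(72 - 8\right) = \left(-57854\right) 64 = -3702656$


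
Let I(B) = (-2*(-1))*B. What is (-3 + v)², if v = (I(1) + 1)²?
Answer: 36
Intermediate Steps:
I(B) = 2*B
v = 9 (v = (2*1 + 1)² = (2 + 1)² = 3² = 9)
(-3 + v)² = (-3 + 9)² = 6² = 36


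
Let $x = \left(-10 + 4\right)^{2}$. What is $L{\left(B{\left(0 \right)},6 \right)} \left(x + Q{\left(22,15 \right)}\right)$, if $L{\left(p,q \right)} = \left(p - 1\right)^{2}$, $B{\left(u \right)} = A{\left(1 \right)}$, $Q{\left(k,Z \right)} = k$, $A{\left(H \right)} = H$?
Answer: $0$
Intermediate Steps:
$x = 36$ ($x = \left(-6\right)^{2} = 36$)
$B{\left(u \right)} = 1$
$L{\left(p,q \right)} = \left(-1 + p\right)^{2}$
$L{\left(B{\left(0 \right)},6 \right)} \left(x + Q{\left(22,15 \right)}\right) = \left(-1 + 1\right)^{2} \left(36 + 22\right) = 0^{2} \cdot 58 = 0 \cdot 58 = 0$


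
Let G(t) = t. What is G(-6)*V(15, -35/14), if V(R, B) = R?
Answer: -90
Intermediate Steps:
G(-6)*V(15, -35/14) = -6*15 = -90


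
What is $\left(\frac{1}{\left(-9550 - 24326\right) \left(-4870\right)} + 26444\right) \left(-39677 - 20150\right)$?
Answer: $- \frac{261002976303370387}{164976120} \approx -1.5821 \cdot 10^{9}$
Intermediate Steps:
$\left(\frac{1}{\left(-9550 - 24326\right) \left(-4870\right)} + 26444\right) \left(-39677 - 20150\right) = \left(\frac{1}{-33876} \left(- \frac{1}{4870}\right) + 26444\right) \left(-59827\right) = \left(\left(- \frac{1}{33876}\right) \left(- \frac{1}{4870}\right) + 26444\right) \left(-59827\right) = \left(\frac{1}{164976120} + 26444\right) \left(-59827\right) = \frac{4362628517281}{164976120} \left(-59827\right) = - \frac{261002976303370387}{164976120}$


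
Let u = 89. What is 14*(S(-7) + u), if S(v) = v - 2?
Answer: 1120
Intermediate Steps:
S(v) = -2 + v
14*(S(-7) + u) = 14*((-2 - 7) + 89) = 14*(-9 + 89) = 14*80 = 1120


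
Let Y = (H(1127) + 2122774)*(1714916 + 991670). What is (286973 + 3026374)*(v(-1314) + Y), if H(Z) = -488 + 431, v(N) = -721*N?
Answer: 19036229049955387932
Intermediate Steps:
H(Z) = -57
Y = 5745316114162 (Y = (-57 + 2122774)*(1714916 + 991670) = 2122717*2706586 = 5745316114162)
(286973 + 3026374)*(v(-1314) + Y) = (286973 + 3026374)*(-721*(-1314) + 5745316114162) = 3313347*(947394 + 5745316114162) = 3313347*5745317061556 = 19036229049955387932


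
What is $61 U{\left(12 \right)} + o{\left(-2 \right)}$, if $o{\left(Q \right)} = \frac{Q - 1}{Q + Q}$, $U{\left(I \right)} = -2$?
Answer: $- \frac{485}{4} \approx -121.25$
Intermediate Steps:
$o{\left(Q \right)} = \frac{-1 + Q}{2 Q}$
$61 U{\left(12 \right)} + o{\left(-2 \right)} = 61 \left(-2\right) + \frac{-1 - 2}{2 \left(-2\right)} = -122 + \frac{1}{2} \left(- \frac{1}{2}\right) \left(-3\right) = -122 + \frac{3}{4} = - \frac{485}{4}$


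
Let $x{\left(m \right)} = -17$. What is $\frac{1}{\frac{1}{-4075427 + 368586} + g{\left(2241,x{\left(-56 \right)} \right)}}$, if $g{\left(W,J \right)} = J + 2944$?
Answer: $\frac{3706841}{10849923606} \approx 0.00034165$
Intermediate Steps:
$g{\left(W,J \right)} = 2944 + J$
$\frac{1}{\frac{1}{-4075427 + 368586} + g{\left(2241,x{\left(-56 \right)} \right)}} = \frac{1}{\frac{1}{-4075427 + 368586} + \left(2944 - 17\right)} = \frac{1}{\frac{1}{-3706841} + 2927} = \frac{1}{- \frac{1}{3706841} + 2927} = \frac{1}{\frac{10849923606}{3706841}} = \frac{3706841}{10849923606}$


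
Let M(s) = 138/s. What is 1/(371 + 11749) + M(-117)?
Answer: -185827/157560 ≈ -1.1794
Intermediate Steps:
1/(371 + 11749) + M(-117) = 1/(371 + 11749) + 138/(-117) = 1/12120 + 138*(-1/117) = 1/12120 - 46/39 = -185827/157560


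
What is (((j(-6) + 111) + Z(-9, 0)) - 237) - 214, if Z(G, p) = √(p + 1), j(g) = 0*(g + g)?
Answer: -339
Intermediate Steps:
j(g) = 0 (j(g) = 0*(2*g) = 0)
Z(G, p) = √(1 + p)
(((j(-6) + 111) + Z(-9, 0)) - 237) - 214 = (((0 + 111) + √(1 + 0)) - 237) - 214 = ((111 + √1) - 237) - 214 = ((111 + 1) - 237) - 214 = (112 - 237) - 214 = -125 - 214 = -339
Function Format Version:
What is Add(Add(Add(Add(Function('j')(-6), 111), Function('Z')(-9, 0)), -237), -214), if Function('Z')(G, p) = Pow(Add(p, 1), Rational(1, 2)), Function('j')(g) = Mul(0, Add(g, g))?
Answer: -339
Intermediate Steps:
Function('j')(g) = 0 (Function('j')(g) = Mul(0, Mul(2, g)) = 0)
Function('Z')(G, p) = Pow(Add(1, p), Rational(1, 2))
Add(Add(Add(Add(Function('j')(-6), 111), Function('Z')(-9, 0)), -237), -214) = Add(Add(Add(Add(0, 111), Pow(Add(1, 0), Rational(1, 2))), -237), -214) = Add(Add(Add(111, Pow(1, Rational(1, 2))), -237), -214) = Add(Add(Add(111, 1), -237), -214) = Add(Add(112, -237), -214) = Add(-125, -214) = -339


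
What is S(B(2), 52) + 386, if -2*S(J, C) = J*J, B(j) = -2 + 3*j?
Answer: 378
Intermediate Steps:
S(J, C) = -J**2/2 (S(J, C) = -J*J/2 = -J**2/2)
S(B(2), 52) + 386 = -(-2 + 3*2)**2/2 + 386 = -(-2 + 6)**2/2 + 386 = -1/2*4**2 + 386 = -1/2*16 + 386 = -8 + 386 = 378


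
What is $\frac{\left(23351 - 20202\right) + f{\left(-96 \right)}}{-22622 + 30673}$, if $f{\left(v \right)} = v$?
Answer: $\frac{3053}{8051} \approx 0.37921$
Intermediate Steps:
$\frac{\left(23351 - 20202\right) + f{\left(-96 \right)}}{-22622 + 30673} = \frac{\left(23351 - 20202\right) - 96}{-22622 + 30673} = \frac{\left(23351 - 20202\right) - 96}{8051} = \left(3149 - 96\right) \frac{1}{8051} = 3053 \cdot \frac{1}{8051} = \frac{3053}{8051}$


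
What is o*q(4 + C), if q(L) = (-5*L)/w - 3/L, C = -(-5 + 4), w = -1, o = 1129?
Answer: 137738/5 ≈ 27548.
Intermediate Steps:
C = 1 (C = -1*(-1) = 1)
q(L) = -3/L + 5*L (q(L) = -5*L/(-1) - 3/L = -5*L*(-1) - 3/L = 5*L - 3/L = -3/L + 5*L)
o*q(4 + C) = 1129*(-3/(4 + 1) + 5*(4 + 1)) = 1129*(-3/5 + 5*5) = 1129*(-3*1/5 + 25) = 1129*(-3/5 + 25) = 1129*(122/5) = 137738/5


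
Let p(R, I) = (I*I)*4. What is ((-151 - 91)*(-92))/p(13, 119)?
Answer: 5566/14161 ≈ 0.39305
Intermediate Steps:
p(R, I) = 4*I**2 (p(R, I) = I**2*4 = 4*I**2)
((-151 - 91)*(-92))/p(13, 119) = ((-151 - 91)*(-92))/((4*119**2)) = (-242*(-92))/((4*14161)) = 22264/56644 = 22264*(1/56644) = 5566/14161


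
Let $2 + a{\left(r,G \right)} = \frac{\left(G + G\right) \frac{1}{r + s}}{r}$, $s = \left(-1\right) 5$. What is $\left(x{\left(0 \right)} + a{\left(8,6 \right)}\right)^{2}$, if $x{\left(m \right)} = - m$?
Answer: $\frac{9}{4} \approx 2.25$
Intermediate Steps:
$s = -5$
$a{\left(r,G \right)} = -2 + \frac{2 G}{r \left(-5 + r\right)}$ ($a{\left(r,G \right)} = -2 + \frac{\left(G + G\right) \frac{1}{r - 5}}{r} = -2 + \frac{2 G \frac{1}{-5 + r}}{r} = -2 + \frac{2 G}{r \left(-5 + r\right)}$)
$\left(x{\left(0 \right)} + a{\left(8,6 \right)}\right)^{2} = \left(\left(-1\right) 0 + \frac{2 \left(6 - 8^{2} + 5 \cdot 8\right)}{8 \left(-5 + 8\right)}\right)^{2} = \left(0 + 2 \cdot \frac{1}{8} \cdot \frac{1}{3} \left(6 - 64 + 40\right)\right)^{2} = \left(0 + 2 \cdot \frac{1}{8} \cdot \frac{1}{3} \left(-18\right)\right)^{2} = \left(0 - \frac{3}{2}\right)^{2} = \left(- \frac{3}{2}\right)^{2} = \frac{9}{4}$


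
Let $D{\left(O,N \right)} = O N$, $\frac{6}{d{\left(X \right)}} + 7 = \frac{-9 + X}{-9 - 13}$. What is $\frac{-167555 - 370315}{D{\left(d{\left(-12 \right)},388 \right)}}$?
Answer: $\frac{11922785}{8536} \approx 1396.8$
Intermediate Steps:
$d{\left(X \right)} = \frac{6}{- \frac{145}{22} - \frac{X}{22}}$ ($d{\left(X \right)} = \frac{6}{-7 + \frac{-9 + X}{-9 - 13}} = \frac{6}{-7 + \frac{-9 + X}{-22}} = \frac{6}{-7 + \left(-9 + X\right) \left(- \frac{1}{22}\right)} = \frac{6}{-7 - \left(- \frac{9}{22} + \frac{X}{22}\right)} = \frac{6}{- \frac{145}{22} - \frac{X}{22}}$)
$D{\left(O,N \right)} = N O$
$\frac{-167555 - 370315}{D{\left(d{\left(-12 \right)},388 \right)}} = \frac{-167555 - 370315}{388 \left(- \frac{132}{145 - 12}\right)} = \frac{-167555 - 370315}{388 \left(- \frac{132}{133}\right)} = - \frac{537870}{388 \left(\left(-132\right) \frac{1}{133}\right)} = - \frac{537870}{388 \left(- \frac{132}{133}\right)} = - \frac{537870}{- \frac{51216}{133}} = \left(-537870\right) \left(- \frac{133}{51216}\right) = \frac{11922785}{8536}$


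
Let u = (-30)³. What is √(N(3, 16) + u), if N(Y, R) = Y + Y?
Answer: I*√26994 ≈ 164.3*I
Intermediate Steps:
N(Y, R) = 2*Y
u = -27000
√(N(3, 16) + u) = √(2*3 - 27000) = √(6 - 27000) = √(-26994) = I*√26994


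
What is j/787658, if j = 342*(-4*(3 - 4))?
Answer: 684/393829 ≈ 0.0017368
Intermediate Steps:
j = 1368 (j = 342*(-4*(-1)) = 342*4 = 1368)
j/787658 = 1368/787658 = 1368*(1/787658) = 684/393829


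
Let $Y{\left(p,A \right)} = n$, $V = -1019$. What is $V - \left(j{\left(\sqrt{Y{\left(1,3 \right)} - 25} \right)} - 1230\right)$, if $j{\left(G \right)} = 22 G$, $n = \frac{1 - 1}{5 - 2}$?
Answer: $211 - 110 i \approx 211.0 - 110.0 i$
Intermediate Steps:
$n = 0$ ($n = \frac{0}{3} = 0 \cdot \frac{1}{3} = 0$)
$Y{\left(p,A \right)} = 0$
$V - \left(j{\left(\sqrt{Y{\left(1,3 \right)} - 25} \right)} - 1230\right) = -1019 - \left(22 \sqrt{0 - 25} - 1230\right) = -1019 - \left(22 \sqrt{-25} - 1230\right) = -1019 - \left(22 \cdot 5 i - 1230\right) = -1019 - \left(110 i - 1230\right) = -1019 - \left(-1230 + 110 i\right) = -1019 + \left(1230 - 110 i\right) = 211 - 110 i$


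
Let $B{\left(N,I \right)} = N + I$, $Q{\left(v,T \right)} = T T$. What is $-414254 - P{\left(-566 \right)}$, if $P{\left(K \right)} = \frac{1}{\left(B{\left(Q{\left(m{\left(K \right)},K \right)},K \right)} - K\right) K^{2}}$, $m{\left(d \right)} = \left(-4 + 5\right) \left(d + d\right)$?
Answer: $- \frac{42514045732254945}{102627966736} \approx -4.1425 \cdot 10^{5}$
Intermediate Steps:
$m{\left(d \right)} = 2 d$ ($m{\left(d \right)} = 1 \cdot 2 d = 2 d$)
$Q{\left(v,T \right)} = T^{2}$
$B{\left(N,I \right)} = I + N$
$P{\left(K \right)} = \frac{1}{K^{4}}$ ($P{\left(K \right)} = \frac{1}{\left(\left(K + K^{2}\right) - K\right) K^{2}} = \frac{1}{K^{2} K^{2}} = \frac{1}{K^{4}}$)
$-414254 - P{\left(-566 \right)} = -414254 - \frac{1}{102627966736} = - \frac{42514045732254945}{102627966736}$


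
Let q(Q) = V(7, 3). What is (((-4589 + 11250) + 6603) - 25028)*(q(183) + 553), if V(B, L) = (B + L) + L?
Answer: -6658424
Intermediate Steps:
V(B, L) = B + 2*L
q(Q) = 13 (q(Q) = 7 + 2*3 = 7 + 6 = 13)
(((-4589 + 11250) + 6603) - 25028)*(q(183) + 553) = (((-4589 + 11250) + 6603) - 25028)*(13 + 553) = ((6661 + 6603) - 25028)*566 = (13264 - 25028)*566 = -11764*566 = -6658424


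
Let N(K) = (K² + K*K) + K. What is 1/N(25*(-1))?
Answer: 1/1225 ≈ 0.00081633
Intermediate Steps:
N(K) = K + 2*K² (N(K) = (K² + K²) + K = 2*K² + K = K + 2*K²)
1/N(25*(-1)) = 1/((25*(-1))*(1 + 2*(25*(-1)))) = 1/(-25*(1 + 2*(-25))) = 1/(-25*(1 - 50)) = 1/(-25*(-49)) = 1/1225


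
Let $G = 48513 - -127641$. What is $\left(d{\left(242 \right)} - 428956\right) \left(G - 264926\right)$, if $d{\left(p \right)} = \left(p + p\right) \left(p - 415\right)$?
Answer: $45512339136$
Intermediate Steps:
$d{\left(p \right)} = 2 p \left(-415 + p\right)$
$G = 176154$ ($G = 48513 + 127641 = 176154$)
$\left(d{\left(242 \right)} - 428956\right) \left(G - 264926\right) = \left(2 \cdot 242 \left(-415 + 242\right) - 428956\right) \left(176154 - 264926\right) = \left(2 \cdot 242 \left(-173\right) - 428956\right) \left(-88772\right) = \left(-83732 - 428956\right) \left(-88772\right) = \left(-512688\right) \left(-88772\right) = 45512339136$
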